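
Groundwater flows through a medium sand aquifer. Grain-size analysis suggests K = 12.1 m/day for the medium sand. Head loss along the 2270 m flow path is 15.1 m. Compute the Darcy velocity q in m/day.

0.0805

Hydraulic gradient i = Δh / L = 15.1 / 2270 = 0.006652.
Specific discharge q = K · i = 12.10 × 0.006652 = 0.08049 m/day.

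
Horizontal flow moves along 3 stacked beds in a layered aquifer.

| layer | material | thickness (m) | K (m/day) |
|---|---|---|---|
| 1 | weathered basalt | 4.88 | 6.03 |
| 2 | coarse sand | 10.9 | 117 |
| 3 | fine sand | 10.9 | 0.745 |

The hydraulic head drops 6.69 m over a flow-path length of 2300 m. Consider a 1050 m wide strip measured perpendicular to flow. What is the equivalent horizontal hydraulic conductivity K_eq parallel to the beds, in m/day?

Flow is parallel to layering, so each bed carries its own Darcy discharge and the transmissivities add.
Σ(K_i·b_i) = 6.03×4.88 + 117×10.9 + 0.745×10.9 = 1313 m²/day.
Total thickness b = 26.68 m, so K_eq = Σ(K_i·b_i)/b = 49.21 m/day.

49.2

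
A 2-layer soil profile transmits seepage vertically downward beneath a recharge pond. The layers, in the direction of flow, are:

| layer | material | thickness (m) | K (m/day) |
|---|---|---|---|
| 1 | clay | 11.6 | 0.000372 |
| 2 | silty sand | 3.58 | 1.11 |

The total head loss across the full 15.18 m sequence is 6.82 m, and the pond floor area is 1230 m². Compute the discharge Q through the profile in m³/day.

Flow is perpendicular to layering, so the layers act in series and the equivalent K is the thickness-weighted harmonic mean.
Total thickness L = 11.6 + 3.58 = 15.18 m.
Σ(b_i/K_i) = 11.6/0.000372 + 3.58/1.11 = 31186 d.
K_eq = L / Σ(b_i/K_i) = 15.18 / 31186 = 0.0004868 m/day.
Q = K_eq · A · (Δh/L) = 0.0004868 × 1230 × (6.82/15.18) = 0.2690 m³/day.

0.269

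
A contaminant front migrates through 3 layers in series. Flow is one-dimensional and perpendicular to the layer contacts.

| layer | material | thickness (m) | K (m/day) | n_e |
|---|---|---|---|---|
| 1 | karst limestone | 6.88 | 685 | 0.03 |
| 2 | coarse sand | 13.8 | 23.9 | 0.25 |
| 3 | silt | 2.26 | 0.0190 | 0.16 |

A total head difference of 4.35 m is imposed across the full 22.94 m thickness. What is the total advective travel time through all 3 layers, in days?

With flow normal to the layers, continuity requires the same specific discharge q through every layer.
Σ(b_i/K_i) = 6.88/685 + 13.8/23.9 + 2.26/0.0190 = 119.5 d.
q = Δh / Σ(b_i/K_i) = 4.35 / 119.5 = 0.03639 m/day.
In each layer the seepage velocity is v_i = q/n_i, so the layer transit time is t_i = b_i·n_i / q:
  layer 1 (karst limestone): t_1 = 6.88 × 0.03 / 0.03639 = 5.672 d
  layer 2 (coarse sand): t_2 = 13.8 × 0.25 / 0.03639 = 94.80 d
  layer 3 (silt): t_3 = 2.26 × 0.16 / 0.03639 = 9.937 d
Total t = Σ t_i = 110.4 days.

110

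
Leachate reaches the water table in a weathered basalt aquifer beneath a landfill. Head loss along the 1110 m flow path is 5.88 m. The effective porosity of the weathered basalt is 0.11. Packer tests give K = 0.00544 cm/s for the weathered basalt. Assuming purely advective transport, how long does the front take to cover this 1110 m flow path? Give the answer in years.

13.4

Convert K: 0.00544 cm/s × 864 = 4.700 m/day.
Hydraulic gradient i = Δh / L = 5.88 / 1110 = 0.005297.
Darcy flux q = K · i = 4.700 × 0.005297 = 0.02490 m/day.
Seepage velocity v = q / n_e = 0.02490 / 0.11 = 0.2263 m/day.
Travel time t = L / v = 1110 / 0.2263 = 4904 days = 13.43 years.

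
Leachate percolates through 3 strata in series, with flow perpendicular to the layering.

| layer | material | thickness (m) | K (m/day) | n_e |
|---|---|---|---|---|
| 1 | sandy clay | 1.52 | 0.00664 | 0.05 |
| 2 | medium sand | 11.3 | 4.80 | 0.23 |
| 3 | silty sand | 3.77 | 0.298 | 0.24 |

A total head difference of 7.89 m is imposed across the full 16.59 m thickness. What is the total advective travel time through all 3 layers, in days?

111

With flow normal to the layers, continuity requires the same specific discharge q through every layer.
Σ(b_i/K_i) = 1.52/0.00664 + 11.3/4.80 + 3.77/0.298 = 243.9 d.
q = Δh / Σ(b_i/K_i) = 7.89 / 243.9 = 0.03235 m/day.
In each layer the seepage velocity is v_i = q/n_i, so the layer transit time is t_i = b_i·n_i / q:
  layer 1 (sandy clay): t_1 = 1.52 × 0.05 / 0.03235 = 2.350 d
  layer 2 (medium sand): t_2 = 11.3 × 0.23 / 0.03235 = 80.35 d
  layer 3 (silty sand): t_3 = 3.77 × 0.24 / 0.03235 = 27.97 d
Total t = Σ t_i = 110.7 days.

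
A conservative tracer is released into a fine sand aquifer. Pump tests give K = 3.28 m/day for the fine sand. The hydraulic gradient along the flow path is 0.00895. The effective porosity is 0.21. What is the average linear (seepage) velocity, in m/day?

0.140

Hydraulic gradient i = 0.00895.
Darcy flux q = K · i = 3.280 × 0.008950 = 0.02936 m/day.
Seepage velocity v = q / n_e = 0.02936 / 0.21 = 0.1398 m/day.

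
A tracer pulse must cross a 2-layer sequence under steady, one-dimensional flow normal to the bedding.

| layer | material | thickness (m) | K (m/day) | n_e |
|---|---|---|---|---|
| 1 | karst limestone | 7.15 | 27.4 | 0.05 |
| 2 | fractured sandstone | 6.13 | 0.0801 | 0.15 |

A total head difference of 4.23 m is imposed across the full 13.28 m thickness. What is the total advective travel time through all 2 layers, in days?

23.2

With flow normal to the layers, continuity requires the same specific discharge q through every layer.
Σ(b_i/K_i) = 7.15/27.4 + 6.13/0.0801 = 76.79 d.
q = Δh / Σ(b_i/K_i) = 4.23 / 76.79 = 0.05509 m/day.
In each layer the seepage velocity is v_i = q/n_i, so the layer transit time is t_i = b_i·n_i / q:
  layer 1 (karst limestone): t_1 = 7.15 × 0.05 / 0.05509 = 6.490 d
  layer 2 (fractured sandstone): t_2 = 6.13 × 0.15 / 0.05509 = 16.69 d
Total t = Σ t_i = 23.18 days.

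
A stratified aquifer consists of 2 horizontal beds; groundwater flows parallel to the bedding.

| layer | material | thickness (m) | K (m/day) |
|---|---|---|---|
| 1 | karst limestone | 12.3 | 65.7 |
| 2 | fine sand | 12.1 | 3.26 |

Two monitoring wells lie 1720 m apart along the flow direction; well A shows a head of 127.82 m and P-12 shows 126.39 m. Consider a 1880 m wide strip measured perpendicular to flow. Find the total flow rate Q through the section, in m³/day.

1320

Flow is parallel to layering, so each bed carries its own Darcy discharge and the transmissivities add.
Σ(K_i·b_i) = 65.7×12.3 + 3.26×12.1 = 847.6 m²/day.
Hydraulic gradient i = (127.82 − 126.39) / 1720 = 1.43 / 1720 = 0.0008314.
Q = Σ(K_i·b_i) · W · i = 847.6 × 1880 × 0.0008314 = 1325 m³/day.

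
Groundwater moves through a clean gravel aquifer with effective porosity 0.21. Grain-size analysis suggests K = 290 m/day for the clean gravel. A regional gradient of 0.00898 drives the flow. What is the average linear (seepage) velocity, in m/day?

12.4

Hydraulic gradient i = 0.00898.
Darcy flux q = K · i = 290.0 × 0.008980 = 2.604 m/day.
Seepage velocity v = q / n_e = 2.604 / 0.21 = 12.40 m/day.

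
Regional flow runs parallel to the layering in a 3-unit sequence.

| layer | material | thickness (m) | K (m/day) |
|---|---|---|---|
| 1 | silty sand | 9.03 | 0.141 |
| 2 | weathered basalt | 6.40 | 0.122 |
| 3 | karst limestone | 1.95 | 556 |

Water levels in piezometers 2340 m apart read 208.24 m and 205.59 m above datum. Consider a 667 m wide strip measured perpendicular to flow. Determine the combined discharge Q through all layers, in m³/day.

821

Flow is parallel to layering, so each bed carries its own Darcy discharge and the transmissivities add.
Σ(K_i·b_i) = 0.141×9.03 + 0.122×6.40 + 556×1.95 = 1086 m²/day.
Hydraulic gradient i = (208.24 − 205.59) / 2340 = 2.65 / 2340 = 0.001132.
Q = Σ(K_i·b_i) · W · i = 1086 × 667 × 0.001132 = 820.5 m³/day.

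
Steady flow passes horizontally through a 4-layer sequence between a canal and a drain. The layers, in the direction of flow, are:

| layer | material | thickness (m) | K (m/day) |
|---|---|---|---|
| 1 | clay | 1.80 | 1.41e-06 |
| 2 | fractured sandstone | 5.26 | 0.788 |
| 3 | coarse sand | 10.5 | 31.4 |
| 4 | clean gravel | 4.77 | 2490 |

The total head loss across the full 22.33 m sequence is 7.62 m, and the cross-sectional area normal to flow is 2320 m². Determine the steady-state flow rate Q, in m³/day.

0.0138

Flow is perpendicular to layering, so the layers act in series and the equivalent K is the thickness-weighted harmonic mean.
Total thickness L = 1.80 + 5.26 + 10.5 + 4.77 = 22.33 m.
Σ(b_i/K_i) = 1.80/1.41e-06 + 5.26/0.788 + 10.5/31.4 + 4.77/2490 = 1.277e+06 d.
K_eq = L / Σ(b_i/K_i) = 22.33 / 1.277e+06 = 1.749e-05 m/day.
Q = K_eq · A · (Δh/L) = 1.749e-05 × 2320 × (7.62/22.33) = 0.01385 m³/day.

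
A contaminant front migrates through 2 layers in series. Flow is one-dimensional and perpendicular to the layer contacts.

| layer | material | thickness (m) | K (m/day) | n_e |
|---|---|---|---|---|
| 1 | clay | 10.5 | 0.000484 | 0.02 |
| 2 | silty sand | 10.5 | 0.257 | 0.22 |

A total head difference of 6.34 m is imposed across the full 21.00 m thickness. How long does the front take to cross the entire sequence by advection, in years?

23.7

With flow normal to the layers, continuity requires the same specific discharge q through every layer.
Σ(b_i/K_i) = 10.5/0.000484 + 10.5/0.257 = 21735 d.
q = Δh / Σ(b_i/K_i) = 6.34 / 21735 = 0.0002917 m/day.
In each layer the seepage velocity is v_i = q/n_i, so the layer transit time is t_i = b_i·n_i / q:
  layer 1 (clay): t_1 = 10.5 × 0.02 / 0.0002917 = 719.9 d
  layer 2 (silty sand): t_2 = 10.5 × 0.22 / 0.0002917 = 7919 d
Total t = Σ t_i = 8639 days = 23.65 years.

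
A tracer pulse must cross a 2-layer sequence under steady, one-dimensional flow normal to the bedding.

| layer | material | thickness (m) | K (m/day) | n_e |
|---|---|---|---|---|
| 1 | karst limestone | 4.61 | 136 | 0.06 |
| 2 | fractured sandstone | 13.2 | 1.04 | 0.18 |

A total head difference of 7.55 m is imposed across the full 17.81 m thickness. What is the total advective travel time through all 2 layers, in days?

4.47

With flow normal to the layers, continuity requires the same specific discharge q through every layer.
Σ(b_i/K_i) = 4.61/136 + 13.2/1.04 = 12.73 d.
q = Δh / Σ(b_i/K_i) = 7.55 / 12.73 = 0.5933 m/day.
In each layer the seepage velocity is v_i = q/n_i, so the layer transit time is t_i = b_i·n_i / q:
  layer 1 (karst limestone): t_1 = 4.61 × 0.06 / 0.5933 = 0.4662 d
  layer 2 (fractured sandstone): t_2 = 13.2 × 0.18 / 0.5933 = 4.005 d
Total t = Σ t_i = 4.471 days.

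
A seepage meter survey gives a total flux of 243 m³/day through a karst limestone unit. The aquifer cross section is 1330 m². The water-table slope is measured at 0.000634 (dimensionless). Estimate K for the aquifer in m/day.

288

Hydraulic gradient i = 0.000634.
From Q = K·A·i, K = Q / (A·i) = 243 / (1330 × 0.0006340) = 288.2 m/day.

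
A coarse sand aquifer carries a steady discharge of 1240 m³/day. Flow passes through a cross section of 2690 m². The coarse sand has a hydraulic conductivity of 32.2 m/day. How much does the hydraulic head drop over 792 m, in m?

11.3

From Q = K·A·i, i = Q / (K·A) = 1240 / (32.20 × 2690) = 0.01432.
Head loss Δh = i · L = 0.01432 × 792 = 11.34 m.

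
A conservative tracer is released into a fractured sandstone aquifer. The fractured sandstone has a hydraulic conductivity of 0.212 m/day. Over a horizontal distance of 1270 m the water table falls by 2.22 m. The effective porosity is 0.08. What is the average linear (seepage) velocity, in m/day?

0.00463

Hydraulic gradient i = Δh / L = 2.22 / 1270 = 0.001748.
Darcy flux q = K · i = 0.2120 × 0.001748 = 0.0003706 m/day.
Seepage velocity v = q / n_e = 0.0003706 / 0.08 = 0.004632 m/day.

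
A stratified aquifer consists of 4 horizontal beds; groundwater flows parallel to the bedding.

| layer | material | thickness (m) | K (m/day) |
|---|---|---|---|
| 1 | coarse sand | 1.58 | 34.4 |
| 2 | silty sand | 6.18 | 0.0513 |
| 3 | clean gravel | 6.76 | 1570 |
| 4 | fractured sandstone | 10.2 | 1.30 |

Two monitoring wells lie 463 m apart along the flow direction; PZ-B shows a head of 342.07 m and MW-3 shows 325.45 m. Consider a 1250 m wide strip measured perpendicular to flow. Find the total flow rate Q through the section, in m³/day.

479000

Flow is parallel to layering, so each bed carries its own Darcy discharge and the transmissivities add.
Σ(K_i·b_i) = 34.4×1.58 + 0.0513×6.18 + 1570×6.76 + 1.30×10.2 = 10681 m²/day.
Hydraulic gradient i = (342.07 − 325.45) / 463 = 16.62 / 463 = 0.03590.
Q = Σ(K_i·b_i) · W · i = 10681 × 1250 × 0.03590 = 4.793e+05 m³/day.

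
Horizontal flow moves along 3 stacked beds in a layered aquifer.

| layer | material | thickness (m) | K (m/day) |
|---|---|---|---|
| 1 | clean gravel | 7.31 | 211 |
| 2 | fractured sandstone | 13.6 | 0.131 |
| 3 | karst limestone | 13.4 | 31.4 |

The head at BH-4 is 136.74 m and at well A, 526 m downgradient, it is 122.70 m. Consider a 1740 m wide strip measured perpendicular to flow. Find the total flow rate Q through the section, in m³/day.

91300

Flow is parallel to layering, so each bed carries its own Darcy discharge and the transmissivities add.
Σ(K_i·b_i) = 211×7.31 + 0.131×13.6 + 31.4×13.4 = 1965 m²/day.
Hydraulic gradient i = (136.74 − 122.70) / 526 = 14.04 / 526 = 0.02669.
Q = Σ(K_i·b_i) · W · i = 1965 × 1740 × 0.02669 = 91260 m³/day.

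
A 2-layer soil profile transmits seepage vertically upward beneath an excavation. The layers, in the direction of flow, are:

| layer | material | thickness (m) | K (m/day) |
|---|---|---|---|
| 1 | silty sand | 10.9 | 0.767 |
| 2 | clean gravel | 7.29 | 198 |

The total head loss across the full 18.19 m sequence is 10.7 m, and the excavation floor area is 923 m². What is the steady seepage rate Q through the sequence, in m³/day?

Flow is perpendicular to layering, so the layers act in series and the equivalent K is the thickness-weighted harmonic mean.
Total thickness L = 10.9 + 7.29 = 18.19 m.
Σ(b_i/K_i) = 10.9/0.767 + 7.29/198 = 14.25 d.
K_eq = L / Σ(b_i/K_i) = 18.19 / 14.25 = 1.277 m/day.
Q = K_eq · A · (Δh/L) = 1.277 × 923 × (10.7/18.19) = 693.2 m³/day.

693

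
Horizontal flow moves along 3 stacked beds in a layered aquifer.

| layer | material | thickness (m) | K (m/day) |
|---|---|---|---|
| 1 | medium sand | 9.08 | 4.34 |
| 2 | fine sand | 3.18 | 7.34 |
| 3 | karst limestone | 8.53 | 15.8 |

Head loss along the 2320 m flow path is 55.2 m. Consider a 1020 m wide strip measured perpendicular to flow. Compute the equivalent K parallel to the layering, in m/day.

Flow is parallel to layering, so each bed carries its own Darcy discharge and the transmissivities add.
Σ(K_i·b_i) = 4.34×9.08 + 7.34×3.18 + 15.8×8.53 = 197.5 m²/day.
Total thickness b = 20.79 m, so K_eq = Σ(K_i·b_i)/b = 9.501 m/day.

9.50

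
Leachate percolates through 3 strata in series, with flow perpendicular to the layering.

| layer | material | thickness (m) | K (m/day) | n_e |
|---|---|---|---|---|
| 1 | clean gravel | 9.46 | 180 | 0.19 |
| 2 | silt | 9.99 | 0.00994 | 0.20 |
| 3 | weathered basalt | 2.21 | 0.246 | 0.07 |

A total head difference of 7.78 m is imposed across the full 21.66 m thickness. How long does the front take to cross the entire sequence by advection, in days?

With flow normal to the layers, continuity requires the same specific discharge q through every layer.
Σ(b_i/K_i) = 9.46/180 + 9.99/0.00994 + 2.21/0.246 = 1014 d.
q = Δh / Σ(b_i/K_i) = 7.78 / 1014 = 0.007672 m/day.
In each layer the seepage velocity is v_i = q/n_i, so the layer transit time is t_i = b_i·n_i / q:
  layer 1 (clean gravel): t_1 = 9.46 × 0.19 / 0.007672 = 234.3 d
  layer 2 (silt): t_2 = 9.99 × 0.20 / 0.007672 = 260.4 d
  layer 3 (weathered basalt): t_3 = 2.21 × 0.07 / 0.007672 = 20.16 d
Total t = Σ t_i = 514.9 days.

515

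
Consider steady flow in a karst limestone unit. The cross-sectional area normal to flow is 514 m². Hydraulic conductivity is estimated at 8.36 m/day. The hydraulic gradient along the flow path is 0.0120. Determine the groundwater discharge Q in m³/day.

51.6

Hydraulic gradient i = 0.0120.
Darcy's law: Q = K · A · i = 8.360 × 514.0 × 0.01200 = 51.56 m³/day.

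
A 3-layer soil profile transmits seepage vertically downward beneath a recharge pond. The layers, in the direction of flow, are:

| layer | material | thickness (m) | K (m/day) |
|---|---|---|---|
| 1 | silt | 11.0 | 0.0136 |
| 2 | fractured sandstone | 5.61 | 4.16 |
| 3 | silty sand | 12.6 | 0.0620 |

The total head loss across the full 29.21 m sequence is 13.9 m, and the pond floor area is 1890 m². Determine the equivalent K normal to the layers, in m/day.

Flow is perpendicular to layering, so the layers act in series and the equivalent K is the thickness-weighted harmonic mean.
Total thickness L = 11.0 + 5.61 + 12.6 = 29.21 m.
Σ(b_i/K_i) = 11.0/0.0136 + 5.61/4.16 + 12.6/0.0620 = 1013 d.
K_eq = L / Σ(b_i/K_i) = 29.21 / 1013 = 0.02882 m/day.

0.0288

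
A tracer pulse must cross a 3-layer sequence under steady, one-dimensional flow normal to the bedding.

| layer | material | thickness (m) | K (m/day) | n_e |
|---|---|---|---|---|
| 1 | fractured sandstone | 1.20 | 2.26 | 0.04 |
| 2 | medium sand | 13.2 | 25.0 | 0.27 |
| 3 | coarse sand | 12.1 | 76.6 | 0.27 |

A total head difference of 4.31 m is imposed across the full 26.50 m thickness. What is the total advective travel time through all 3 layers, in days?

1.94

With flow normal to the layers, continuity requires the same specific discharge q through every layer.
Σ(b_i/K_i) = 1.20/2.26 + 13.2/25.0 + 12.1/76.6 = 1.217 d.
q = Δh / Σ(b_i/K_i) = 4.31 / 1.217 = 3.542 m/day.
In each layer the seepage velocity is v_i = q/n_i, so the layer transit time is t_i = b_i·n_i / q:
  layer 1 (fractured sandstone): t_1 = 1.20 × 0.04 / 3.542 = 0.01355 d
  layer 2 (medium sand): t_2 = 13.2 × 0.27 / 3.542 = 1.006 d
  layer 3 (coarse sand): t_3 = 12.1 × 0.27 / 3.542 = 0.9224 d
Total t = Σ t_i = 1.942 days.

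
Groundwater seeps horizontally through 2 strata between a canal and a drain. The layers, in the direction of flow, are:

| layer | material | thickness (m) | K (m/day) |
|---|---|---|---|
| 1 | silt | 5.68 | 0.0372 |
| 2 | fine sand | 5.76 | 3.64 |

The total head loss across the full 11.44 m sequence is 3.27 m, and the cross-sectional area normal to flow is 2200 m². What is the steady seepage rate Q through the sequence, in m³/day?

46.6

Flow is perpendicular to layering, so the layers act in series and the equivalent K is the thickness-weighted harmonic mean.
Total thickness L = 5.68 + 5.76 = 11.44 m.
Σ(b_i/K_i) = 5.68/0.0372 + 5.76/3.64 = 154.3 d.
K_eq = L / Σ(b_i/K_i) = 11.44 / 154.3 = 0.07416 m/day.
Q = K_eq · A · (Δh/L) = 0.07416 × 2200 × (3.27/11.44) = 46.63 m³/day.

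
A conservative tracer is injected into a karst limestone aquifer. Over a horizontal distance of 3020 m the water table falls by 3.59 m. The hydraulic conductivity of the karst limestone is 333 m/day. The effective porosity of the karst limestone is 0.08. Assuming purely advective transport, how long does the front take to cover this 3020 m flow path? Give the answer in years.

Hydraulic gradient i = Δh / L = 3.59 / 3020 = 0.001189.
Darcy flux q = K · i = 333.0 × 0.001189 = 0.3959 m/day.
Seepage velocity v = q / n_e = 0.3959 / 0.08 = 4.948 m/day.
Travel time t = L / v = 3020 / 4.948 = 610.3 days = 1.671 years.

1.67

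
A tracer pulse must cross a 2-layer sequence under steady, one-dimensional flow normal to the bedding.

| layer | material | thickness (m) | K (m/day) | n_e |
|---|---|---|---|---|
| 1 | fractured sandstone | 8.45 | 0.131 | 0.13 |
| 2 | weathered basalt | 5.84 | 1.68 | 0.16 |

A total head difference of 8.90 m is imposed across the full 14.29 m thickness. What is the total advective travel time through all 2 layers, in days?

With flow normal to the layers, continuity requires the same specific discharge q through every layer.
Σ(b_i/K_i) = 8.45/0.131 + 5.84/1.68 = 67.98 d.
q = Δh / Σ(b_i/K_i) = 8.90 / 67.98 = 0.1309 m/day.
In each layer the seepage velocity is v_i = q/n_i, so the layer transit time is t_i = b_i·n_i / q:
  layer 1 (fractured sandstone): t_1 = 8.45 × 0.13 / 0.1309 = 8.391 d
  layer 2 (weathered basalt): t_2 = 5.84 × 0.16 / 0.1309 = 7.137 d
Total t = Σ t_i = 15.53 days.

15.5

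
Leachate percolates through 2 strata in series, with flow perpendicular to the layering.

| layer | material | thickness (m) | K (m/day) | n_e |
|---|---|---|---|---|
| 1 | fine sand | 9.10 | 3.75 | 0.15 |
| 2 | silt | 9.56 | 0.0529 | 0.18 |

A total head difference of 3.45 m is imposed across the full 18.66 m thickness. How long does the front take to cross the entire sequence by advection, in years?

0.448

With flow normal to the layers, continuity requires the same specific discharge q through every layer.
Σ(b_i/K_i) = 9.10/3.75 + 9.56/0.0529 = 183.1 d.
q = Δh / Σ(b_i/K_i) = 3.45 / 183.1 = 0.01884 m/day.
In each layer the seepage velocity is v_i = q/n_i, so the layer transit time is t_i = b_i·n_i / q:
  layer 1 (fine sand): t_1 = 9.10 × 0.15 / 0.01884 = 72.46 d
  layer 2 (silt): t_2 = 9.56 × 0.18 / 0.01884 = 91.35 d
Total t = Σ t_i = 163.8 days = 0.4485 years.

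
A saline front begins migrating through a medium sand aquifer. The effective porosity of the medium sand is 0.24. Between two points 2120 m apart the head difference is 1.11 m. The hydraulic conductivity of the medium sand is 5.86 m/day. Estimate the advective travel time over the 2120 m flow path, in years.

454

Hydraulic gradient i = Δh / L = 1.11 / 2120 = 0.0005236.
Darcy flux q = K · i = 5.860 × 0.0005236 = 0.003068 m/day.
Seepage velocity v = q / n_e = 0.003068 / 0.24 = 0.01278 m/day.
Travel time t = L / v = 2120 / 0.01278 = 1.658e+05 days = 454.0 years.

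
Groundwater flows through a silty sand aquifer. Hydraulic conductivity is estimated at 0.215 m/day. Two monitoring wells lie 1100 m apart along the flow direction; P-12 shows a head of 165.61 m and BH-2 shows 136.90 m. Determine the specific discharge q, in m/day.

0.00561

Hydraulic gradient i = (165.61 − 136.90) / 1100 = 28.71 / 1100 = 0.02610.
Specific discharge q = K · i = 0.2150 × 0.02610 = 0.005612 m/day.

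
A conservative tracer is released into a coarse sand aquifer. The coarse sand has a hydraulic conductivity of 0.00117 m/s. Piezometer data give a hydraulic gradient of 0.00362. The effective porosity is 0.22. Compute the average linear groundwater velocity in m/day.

1.66

Convert K: 0.00117 m/s × 86400 = 101.1 m/day.
Hydraulic gradient i = 0.00362.
Darcy flux q = K · i = 101.1 × 0.003620 = 0.3659 m/day.
Seepage velocity v = q / n_e = 0.3659 / 0.22 = 1.663 m/day.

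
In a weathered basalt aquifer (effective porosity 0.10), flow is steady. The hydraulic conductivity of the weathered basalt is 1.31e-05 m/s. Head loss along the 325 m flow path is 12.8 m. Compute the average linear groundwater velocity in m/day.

Convert K: 1.31e-05 m/s × 86400 = 1.132 m/day.
Hydraulic gradient i = Δh / L = 12.8 / 325 = 0.03938.
Darcy flux q = K · i = 1.132 × 0.03938 = 0.04458 m/day.
Seepage velocity v = q / n_e = 0.04458 / 0.10 = 0.4458 m/day.

0.446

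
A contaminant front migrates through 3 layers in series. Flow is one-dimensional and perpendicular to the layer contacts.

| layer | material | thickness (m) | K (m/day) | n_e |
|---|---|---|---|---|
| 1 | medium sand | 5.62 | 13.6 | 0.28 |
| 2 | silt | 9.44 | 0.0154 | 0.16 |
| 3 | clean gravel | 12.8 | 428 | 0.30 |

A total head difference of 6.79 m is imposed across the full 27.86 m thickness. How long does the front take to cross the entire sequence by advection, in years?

With flow normal to the layers, continuity requires the same specific discharge q through every layer.
Σ(b_i/K_i) = 5.62/13.6 + 9.44/0.0154 + 12.8/428 = 613.4 d.
q = Δh / Σ(b_i/K_i) = 6.79 / 613.4 = 0.01107 m/day.
In each layer the seepage velocity is v_i = q/n_i, so the layer transit time is t_i = b_i·n_i / q:
  layer 1 (medium sand): t_1 = 5.62 × 0.28 / 0.01107 = 142.2 d
  layer 2 (silt): t_2 = 9.44 × 0.16 / 0.01107 = 136.5 d
  layer 3 (clean gravel): t_3 = 12.8 × 0.30 / 0.01107 = 346.9 d
Total t = Σ t_i = 625.5 days = 1.713 years.

1.71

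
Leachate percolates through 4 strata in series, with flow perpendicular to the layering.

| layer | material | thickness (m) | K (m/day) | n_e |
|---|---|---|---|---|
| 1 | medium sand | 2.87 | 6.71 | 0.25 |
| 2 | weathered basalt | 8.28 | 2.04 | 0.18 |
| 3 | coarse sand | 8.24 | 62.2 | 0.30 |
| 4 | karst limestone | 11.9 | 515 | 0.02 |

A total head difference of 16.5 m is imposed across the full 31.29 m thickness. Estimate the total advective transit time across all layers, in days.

With flow normal to the layers, continuity requires the same specific discharge q through every layer.
Σ(b_i/K_i) = 2.87/6.71 + 8.28/2.04 + 8.24/62.2 + 11.9/515 = 4.642 d.
q = Δh / Σ(b_i/K_i) = 16.5 / 4.642 = 3.554 m/day.
In each layer the seepage velocity is v_i = q/n_i, so the layer transit time is t_i = b_i·n_i / q:
  layer 1 (medium sand): t_1 = 2.87 × 0.25 / 3.554 = 0.2019 d
  layer 2 (weathered basalt): t_2 = 8.28 × 0.18 / 3.554 = 0.4193 d
  layer 3 (coarse sand): t_3 = 8.24 × 0.30 / 3.554 = 0.6955 d
  layer 4 (karst limestone): t_4 = 11.9 × 0.02 / 3.554 = 0.06696 d
Total t = Σ t_i = 1.384 days.

1.38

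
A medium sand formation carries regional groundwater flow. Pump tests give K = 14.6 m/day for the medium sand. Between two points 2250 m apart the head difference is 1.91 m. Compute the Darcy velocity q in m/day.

0.0124

Hydraulic gradient i = Δh / L = 1.91 / 2250 = 0.0008489.
Specific discharge q = K · i = 14.60 × 0.0008489 = 0.01239 m/day.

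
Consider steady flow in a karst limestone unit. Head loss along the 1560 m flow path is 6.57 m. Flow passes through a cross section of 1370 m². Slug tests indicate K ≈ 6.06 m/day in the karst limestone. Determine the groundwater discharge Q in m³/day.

Hydraulic gradient i = Δh / L = 6.57 / 1560 = 0.004212.
Darcy's law: Q = K · A · i = 6.060 × 1370 × 0.004212 = 34.97 m³/day.

35.0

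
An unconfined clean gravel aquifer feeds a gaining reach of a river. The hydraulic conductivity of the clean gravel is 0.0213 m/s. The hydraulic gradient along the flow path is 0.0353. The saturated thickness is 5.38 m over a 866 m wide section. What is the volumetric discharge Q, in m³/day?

Convert K: 0.0213 m/s × 86400 = 1840 m/day.
Cross-sectional area A = 866 × 5.38 = 4659 m².
Hydraulic gradient i = 0.0353.
Darcy's law: Q = K · A · i = 1840 × 4659 × 0.03530 = 3.027e+05 m³/day.

303000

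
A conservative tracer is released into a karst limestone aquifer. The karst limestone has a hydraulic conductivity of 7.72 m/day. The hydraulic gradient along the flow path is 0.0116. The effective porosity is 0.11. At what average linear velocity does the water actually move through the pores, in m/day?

0.814

Hydraulic gradient i = 0.0116.
Darcy flux q = K · i = 7.720 × 0.01160 = 0.08955 m/day.
Seepage velocity v = q / n_e = 0.08955 / 0.11 = 0.8141 m/day.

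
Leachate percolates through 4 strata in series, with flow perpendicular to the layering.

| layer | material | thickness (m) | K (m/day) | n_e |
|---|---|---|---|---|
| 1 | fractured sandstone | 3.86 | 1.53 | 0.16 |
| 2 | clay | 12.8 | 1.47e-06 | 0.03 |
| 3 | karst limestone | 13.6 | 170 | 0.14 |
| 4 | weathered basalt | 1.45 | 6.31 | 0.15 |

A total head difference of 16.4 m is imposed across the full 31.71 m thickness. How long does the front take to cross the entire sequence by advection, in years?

With flow normal to the layers, continuity requires the same specific discharge q through every layer.
Σ(b_i/K_i) = 3.86/1.53 + 12.8/1.47e-06 + 13.6/170 + 1.45/6.31 = 8.707e+06 d.
q = Δh / Σ(b_i/K_i) = 16.4 / 8.707e+06 = 1.883e-06 m/day.
In each layer the seepage velocity is v_i = q/n_i, so the layer transit time is t_i = b_i·n_i / q:
  layer 1 (fractured sandstone): t_1 = 3.86 × 0.16 / 1.883e-06 = 3.279e+05 d
  layer 2 (clay): t_2 = 12.8 × 0.03 / 1.883e-06 = 2.039e+05 d
  layer 3 (karst limestone): t_3 = 13.6 × 0.14 / 1.883e-06 = 1.011e+06 d
  layer 4 (weathered basalt): t_4 = 1.45 × 0.15 / 1.883e-06 = 1.155e+05 d
Total t = Σ t_i = 1.658e+06 days = 4540 years.

4540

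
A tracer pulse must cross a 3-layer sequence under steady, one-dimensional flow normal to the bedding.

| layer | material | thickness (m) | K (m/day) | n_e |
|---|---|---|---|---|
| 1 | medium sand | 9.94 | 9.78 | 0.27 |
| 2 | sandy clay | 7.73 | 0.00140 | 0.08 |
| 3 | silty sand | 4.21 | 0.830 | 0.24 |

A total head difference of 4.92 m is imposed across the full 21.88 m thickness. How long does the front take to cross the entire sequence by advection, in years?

13.3

With flow normal to the layers, continuity requires the same specific discharge q through every layer.
Σ(b_i/K_i) = 9.94/9.78 + 7.73/0.00140 + 4.21/0.830 = 5528 d.
q = Δh / Σ(b_i/K_i) = 4.92 / 5528 = 0.0008901 m/day.
In each layer the seepage velocity is v_i = q/n_i, so the layer transit time is t_i = b_i·n_i / q:
  layer 1 (medium sand): t_1 = 9.94 × 0.27 / 0.0008901 = 3015 d
  layer 2 (sandy clay): t_2 = 7.73 × 0.08 / 0.0008901 = 694.8 d
  layer 3 (silty sand): t_3 = 4.21 × 0.24 / 0.0008901 = 1135 d
Total t = Σ t_i = 4845 days = 13.27 years.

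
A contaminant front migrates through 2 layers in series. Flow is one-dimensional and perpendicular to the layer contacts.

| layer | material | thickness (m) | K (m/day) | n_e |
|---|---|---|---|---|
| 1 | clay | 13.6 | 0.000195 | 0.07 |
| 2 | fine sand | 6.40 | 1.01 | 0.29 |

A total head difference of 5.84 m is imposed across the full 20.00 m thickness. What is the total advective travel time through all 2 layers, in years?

91.8

With flow normal to the layers, continuity requires the same specific discharge q through every layer.
Σ(b_i/K_i) = 13.6/0.000195 + 6.40/1.01 = 69750 d.
q = Δh / Σ(b_i/K_i) = 5.84 / 69750 = 8.373e-05 m/day.
In each layer the seepage velocity is v_i = q/n_i, so the layer transit time is t_i = b_i·n_i / q:
  layer 1 (clay): t_1 = 13.6 × 0.07 / 8.373e-05 = 11370 d
  layer 2 (fine sand): t_2 = 6.40 × 0.29 / 8.373e-05 = 22167 d
Total t = Σ t_i = 33537 days = 91.82 years.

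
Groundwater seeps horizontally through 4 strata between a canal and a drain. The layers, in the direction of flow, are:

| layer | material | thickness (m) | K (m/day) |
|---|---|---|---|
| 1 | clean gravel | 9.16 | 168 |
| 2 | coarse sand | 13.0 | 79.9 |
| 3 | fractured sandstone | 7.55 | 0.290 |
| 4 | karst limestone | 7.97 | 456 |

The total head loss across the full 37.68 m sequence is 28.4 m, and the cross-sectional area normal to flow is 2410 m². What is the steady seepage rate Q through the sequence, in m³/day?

2610

Flow is perpendicular to layering, so the layers act in series and the equivalent K is the thickness-weighted harmonic mean.
Total thickness L = 9.16 + 13.0 + 7.55 + 7.97 = 37.68 m.
Σ(b_i/K_i) = 9.16/168 + 13.0/79.9 + 7.55/0.290 + 7.97/456 = 26.27 d.
K_eq = L / Σ(b_i/K_i) = 37.68 / 26.27 = 1.434 m/day.
Q = K_eq · A · (Δh/L) = 1.434 × 2410 × (28.4/37.68) = 2605 m³/day.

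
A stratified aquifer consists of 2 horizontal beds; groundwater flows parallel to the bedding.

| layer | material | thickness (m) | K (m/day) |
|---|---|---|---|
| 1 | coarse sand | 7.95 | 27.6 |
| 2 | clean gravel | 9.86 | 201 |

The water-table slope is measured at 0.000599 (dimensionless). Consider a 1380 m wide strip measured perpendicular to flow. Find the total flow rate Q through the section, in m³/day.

1820

Flow is parallel to layering, so each bed carries its own Darcy discharge and the transmissivities add.
Σ(K_i·b_i) = 27.6×7.95 + 201×9.86 = 2201 m²/day.
Hydraulic gradient i = 0.000599.
Q = Σ(K_i·b_i) · W · i = 2201 × 1380 × 0.0005990 = 1820 m³/day.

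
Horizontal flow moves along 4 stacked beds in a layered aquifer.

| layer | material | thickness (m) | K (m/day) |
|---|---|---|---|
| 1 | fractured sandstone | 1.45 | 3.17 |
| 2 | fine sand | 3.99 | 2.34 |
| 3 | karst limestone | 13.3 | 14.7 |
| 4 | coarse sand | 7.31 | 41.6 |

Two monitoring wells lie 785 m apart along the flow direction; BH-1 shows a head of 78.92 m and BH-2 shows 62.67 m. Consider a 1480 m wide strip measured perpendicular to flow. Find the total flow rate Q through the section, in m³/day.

Flow is parallel to layering, so each bed carries its own Darcy discharge and the transmissivities add.
Σ(K_i·b_i) = 3.17×1.45 + 2.34×3.99 + 14.7×13.3 + 41.6×7.31 = 513.5 m²/day.
Hydraulic gradient i = (78.92 − 62.67) / 785 = 16.25 / 785 = 0.02070.
Q = Σ(K_i·b_i) · W · i = 513.5 × 1480 × 0.02070 = 15733 m³/day.

15700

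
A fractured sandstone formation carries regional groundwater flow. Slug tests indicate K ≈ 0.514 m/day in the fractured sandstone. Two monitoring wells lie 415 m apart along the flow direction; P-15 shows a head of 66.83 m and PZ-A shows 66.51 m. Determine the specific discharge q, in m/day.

0.000396

Hydraulic gradient i = (66.83 − 66.51) / 415 = 0.32 / 415 = 0.0007711.
Specific discharge q = K · i = 0.5140 × 0.0007711 = 0.0003963 m/day.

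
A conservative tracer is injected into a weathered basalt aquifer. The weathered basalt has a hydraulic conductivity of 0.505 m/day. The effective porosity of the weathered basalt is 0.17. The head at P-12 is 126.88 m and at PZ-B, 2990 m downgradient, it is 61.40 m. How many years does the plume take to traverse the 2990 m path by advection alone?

126

Hydraulic gradient i = (126.88 − 61.40) / 2990 = 65.48 / 2990 = 0.02190.
Darcy flux q = K · i = 0.5050 × 0.02190 = 0.01106 m/day.
Seepage velocity v = q / n_e = 0.01106 / 0.17 = 0.06505 m/day.
Travel time t = L / v = 2990 / 0.06505 = 45961 days = 125.8 years.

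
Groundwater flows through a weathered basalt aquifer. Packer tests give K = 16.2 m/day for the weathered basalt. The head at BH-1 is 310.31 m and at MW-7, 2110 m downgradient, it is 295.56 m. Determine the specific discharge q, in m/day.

Hydraulic gradient i = (310.31 − 295.56) / 2110 = 14.75 / 2110 = 0.006991.
Specific discharge q = K · i = 16.20 × 0.006991 = 0.1132 m/day.

0.113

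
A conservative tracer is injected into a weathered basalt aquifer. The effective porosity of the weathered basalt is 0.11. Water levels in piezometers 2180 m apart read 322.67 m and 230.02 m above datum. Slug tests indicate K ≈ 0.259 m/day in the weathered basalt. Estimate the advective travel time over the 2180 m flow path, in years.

Hydraulic gradient i = (322.67 − 230.02) / 2180 = 92.65 / 2180 = 0.04250.
Darcy flux q = K · i = 0.2590 × 0.04250 = 0.01101 m/day.
Seepage velocity v = q / n_e = 0.01101 / 0.11 = 0.1001 m/day.
Travel time t = L / v = 2180 / 0.1001 = 21785 days = 59.64 years.

59.6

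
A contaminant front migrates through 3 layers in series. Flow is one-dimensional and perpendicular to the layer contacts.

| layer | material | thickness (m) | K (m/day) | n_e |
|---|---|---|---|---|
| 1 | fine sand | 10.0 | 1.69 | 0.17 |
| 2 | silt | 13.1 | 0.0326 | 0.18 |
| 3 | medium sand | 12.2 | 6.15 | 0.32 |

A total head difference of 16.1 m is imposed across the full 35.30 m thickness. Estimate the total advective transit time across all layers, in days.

203

With flow normal to the layers, continuity requires the same specific discharge q through every layer.
Σ(b_i/K_i) = 10.0/1.69 + 13.1/0.0326 + 12.2/6.15 = 409.7 d.
q = Δh / Σ(b_i/K_i) = 16.1 / 409.7 = 0.03929 m/day.
In each layer the seepage velocity is v_i = q/n_i, so the layer transit time is t_i = b_i·n_i / q:
  layer 1 (fine sand): t_1 = 10.0 × 0.17 / 0.03929 = 43.26 d
  layer 2 (silt): t_2 = 13.1 × 0.18 / 0.03929 = 60.01 d
  layer 3 (medium sand): t_3 = 12.2 × 0.32 / 0.03929 = 99.36 d
Total t = Σ t_i = 202.6 days.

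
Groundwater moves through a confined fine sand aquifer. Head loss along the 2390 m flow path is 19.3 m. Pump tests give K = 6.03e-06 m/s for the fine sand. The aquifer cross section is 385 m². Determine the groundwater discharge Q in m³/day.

Convert K: 6.03e-06 m/s × 86400 = 0.5210 m/day.
Hydraulic gradient i = Δh / L = 19.3 / 2390 = 0.008075.
Darcy's law: Q = K · A · i = 0.5210 × 385.0 × 0.008075 = 1.620 m³/day.

1.62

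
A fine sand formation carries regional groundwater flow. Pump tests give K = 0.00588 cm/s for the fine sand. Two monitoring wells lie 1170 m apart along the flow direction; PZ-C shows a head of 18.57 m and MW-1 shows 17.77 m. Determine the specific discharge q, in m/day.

Convert K: 0.00588 cm/s × 864 = 5.080 m/day.
Hydraulic gradient i = (18.57 − 17.77) / 1170 = 0.8 / 1170 = 0.0006838.
Specific discharge q = K · i = 5.080 × 0.0006838 = 0.003474 m/day.

0.00347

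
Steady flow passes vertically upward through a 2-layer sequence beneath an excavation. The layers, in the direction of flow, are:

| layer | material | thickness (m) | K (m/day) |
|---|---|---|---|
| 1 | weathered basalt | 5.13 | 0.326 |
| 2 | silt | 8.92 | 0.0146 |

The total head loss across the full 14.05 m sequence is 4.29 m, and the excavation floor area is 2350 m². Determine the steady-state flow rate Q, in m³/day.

Flow is perpendicular to layering, so the layers act in series and the equivalent K is the thickness-weighted harmonic mean.
Total thickness L = 5.13 + 8.92 = 14.05 m.
Σ(b_i/K_i) = 5.13/0.326 + 8.92/0.0146 = 626.7 d.
K_eq = L / Σ(b_i/K_i) = 14.05 / 626.7 = 0.02242 m/day.
Q = K_eq · A · (Δh/L) = 0.02242 × 2350 × (4.29/14.05) = 16.09 m³/day.

16.1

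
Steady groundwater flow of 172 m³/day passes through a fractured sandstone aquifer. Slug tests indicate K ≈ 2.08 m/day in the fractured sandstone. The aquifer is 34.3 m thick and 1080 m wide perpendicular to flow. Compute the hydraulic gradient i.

0.00223

Cross-sectional area A = 1080 × 34.3 = 37044 m².
From Q = K·A·i, i = Q / (K·A) = 172 / (2.080 × 37044) = 0.002232.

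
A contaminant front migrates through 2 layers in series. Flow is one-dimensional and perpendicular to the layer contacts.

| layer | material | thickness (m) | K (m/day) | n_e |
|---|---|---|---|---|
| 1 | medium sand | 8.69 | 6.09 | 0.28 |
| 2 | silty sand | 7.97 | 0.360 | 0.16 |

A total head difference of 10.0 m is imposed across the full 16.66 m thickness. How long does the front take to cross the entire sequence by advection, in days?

With flow normal to the layers, continuity requires the same specific discharge q through every layer.
Σ(b_i/K_i) = 8.69/6.09 + 7.97/0.360 = 23.57 d.
q = Δh / Σ(b_i/K_i) = 10.0 / 23.57 = 0.4243 m/day.
In each layer the seepage velocity is v_i = q/n_i, so the layer transit time is t_i = b_i·n_i / q:
  layer 1 (medium sand): t_1 = 8.69 × 0.28 / 0.4243 = 5.734 d
  layer 2 (silty sand): t_2 = 7.97 × 0.16 / 0.4243 = 3.005 d
Total t = Σ t_i = 8.739 days.

8.74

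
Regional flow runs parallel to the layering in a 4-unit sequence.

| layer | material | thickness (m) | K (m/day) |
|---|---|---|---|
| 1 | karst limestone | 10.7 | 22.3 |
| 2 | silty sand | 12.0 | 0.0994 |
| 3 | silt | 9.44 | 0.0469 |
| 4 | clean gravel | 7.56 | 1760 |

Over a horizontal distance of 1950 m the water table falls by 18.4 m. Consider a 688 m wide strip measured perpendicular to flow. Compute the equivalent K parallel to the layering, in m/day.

341

Flow is parallel to layering, so each bed carries its own Darcy discharge and the transmissivities add.
Σ(K_i·b_i) = 22.3×10.7 + 0.0994×12.0 + 0.0469×9.44 + 1760×7.56 = 13546 m²/day.
Total thickness b = 39.70 m, so K_eq = Σ(K_i·b_i)/b = 341.2 m/day.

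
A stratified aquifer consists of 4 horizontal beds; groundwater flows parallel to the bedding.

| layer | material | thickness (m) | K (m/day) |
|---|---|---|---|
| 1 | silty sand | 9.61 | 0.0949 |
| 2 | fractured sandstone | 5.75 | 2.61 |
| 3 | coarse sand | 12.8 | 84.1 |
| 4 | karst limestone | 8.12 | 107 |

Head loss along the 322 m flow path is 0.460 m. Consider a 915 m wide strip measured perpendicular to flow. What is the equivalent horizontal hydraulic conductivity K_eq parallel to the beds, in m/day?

54.1

Flow is parallel to layering, so each bed carries its own Darcy discharge and the transmissivities add.
Σ(K_i·b_i) = 0.0949×9.61 + 2.61×5.75 + 84.1×12.8 + 107×8.12 = 1961 m²/day.
Total thickness b = 36.28 m, so K_eq = Σ(K_i·b_i)/b = 54.06 m/day.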